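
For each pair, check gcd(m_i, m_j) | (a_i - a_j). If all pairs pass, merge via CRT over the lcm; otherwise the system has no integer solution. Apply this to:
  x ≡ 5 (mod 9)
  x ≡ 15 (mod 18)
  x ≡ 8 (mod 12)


Moduli 9, 18, 12 are not pairwise coprime, so CRT works modulo lcm(m_i) when all pairwise compatibility conditions hold.
Pairwise compatibility: gcd(m_i, m_j) must divide a_i - a_j for every pair.
Merge one congruence at a time:
  Start: x ≡ 5 (mod 9).
  Combine with x ≡ 15 (mod 18): gcd(9, 18) = 9, and 15 - 5 = 10 is NOT divisible by 9.
    ⇒ system is inconsistent (no integer solution).

No solution (the system is inconsistent).


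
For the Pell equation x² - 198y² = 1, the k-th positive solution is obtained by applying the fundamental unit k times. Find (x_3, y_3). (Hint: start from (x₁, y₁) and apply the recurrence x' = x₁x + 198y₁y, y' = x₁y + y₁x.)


Step 1: Find the fundamental solution (x₁, y₁) of x² - 198y² = 1.
  Expand √198 as a continued fraction. a₀ = ⌊√198⌋ = 14; iterate m_{k+1} = d_k·a_k − m_k, d_{k+1} = (198 − m_{k+1}²)/d_k, a_{k+1} = ⌊(a₀ + m_{k+1})/d_{k+1}⌋ (starting m₀ = 0, d₀ = 1), with convergents p_k = a_k·p_{k-1} + p_{k-2}, q_k = a_k·q_{k-1} + q_{k-2} (p₋₁ = 1, q₋₁ = 0):
  k = 0: a₀ = 14; p₀/q₀ = 14/1; p₀² − 198·q₀² = 196 − 198 = -2.
  k = 1: m = 14, d = 2, a = ⌊(14 + 14)/2⌋ = 14; p/q = (14·14 + 1)/(14·1 + 0) = 197/14; p² − 198·q² = 38809 − 38808 = 1.
  The first convergent with p² − 198·q² = 1 gives the fundamental solution (x₁, y₁) = (197, 14).
Step 2: Apply the recurrence (x_{n+1}, y_{n+1}) = (x₁x_n + 198y₁y_n, x₁y_n + y₁x_n) repeatedly.
  From (x_1, y_1) = (197, 14): x_2 = 197·197 + 198·14·14 = 77617; y_2 = 197·14 + 14·197 = 5516.
  From (x_2, y_2) = (77617, 5516): x_3 = 197·77617 + 198·14·5516 = 30580901; y_3 = 197·5516 + 14·77617 = 2173290.
Step 3: Verify x_3² - 198·y_3² = 935191505971801 - 935191505971800 = 1 (should be 1). ✓

(x_1, y_1) = (197, 14); (x_3, y_3) = (30580901, 2173290).


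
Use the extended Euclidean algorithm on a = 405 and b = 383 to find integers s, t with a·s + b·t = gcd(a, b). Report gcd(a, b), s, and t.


Euclidean algorithm on (405, 383) — divide until remainder is 0:
  405 = 1 · 383 + 22
  383 = 17 · 22 + 9
  22 = 2 · 9 + 4
  9 = 2 · 4 + 1
  4 = 4 · 1 + 0
gcd(405, 383) = 1.
Track Bezout coefficients alongside the remainders: start with r₀ = 405 = a·1 + b·0 (s = 1, t = 0) and r₁ = 383 = a·0 + b·1 (s = 0, t = 1); each new remainder r_{k+1} = r_{k-1} − q_k·r_k inherits s_{k+1} = s_{k-1} − q_k·s_k, t_{k+1} = t_{k-1} − q_k·t_k, so r_k = a·s_k + b·t_k at every step:
  q = 1: r = 22, s = 1 − 1·0 = 1, t = 0 − 1·1 = -1  (check: 405·1 + 383·(-1) = 22)
  q = 17: r = 9, s = 0 − 17·1 = -17, t = 1 − 17·(-1) = 18  (check: 405·(-17) + 383·18 = 9)
  q = 2: r = 4, s = 1 − 2·(-17) = 35, t = -1 − 2·18 = -37  (check: 405·35 + 383·(-37) = 4)
  q = 2: r = 1, s = -17 − 2·35 = -87, t = 18 − 2·(-37) = 92  (check: 405·(-87) + 383·92 = 1)
The row with r = 1 (the gcd) gives the Bezout coefficients s = -87, t = 92.
Result: 405 · (-87) + 383 · (92) = 1.

gcd(405, 383) = 1; s = -87, t = 92 (check: 405·(-87) + 383·92 = 1).


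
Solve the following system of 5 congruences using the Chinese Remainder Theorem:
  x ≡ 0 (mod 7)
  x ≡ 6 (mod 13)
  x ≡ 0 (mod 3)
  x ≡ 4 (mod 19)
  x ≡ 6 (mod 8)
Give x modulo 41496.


Product of moduli M = 7 · 13 · 3 · 19 · 8 = 41496.
Merge one congruence at a time:
  Start: x ≡ 0 (mod 7).
  Combine with x ≡ 6 (mod 13); new modulus lcm = 91.
    Write x = 0 + 7·t and substitute into x ≡ 6 (mod 13): 7·t ≡ 6 − 0 = 6 (mod 13).
    The inverse of 7 mod 13 is 2 (since 7·2 = 14 = 1·13 + 1), so t ≡ 2·6 = 12 ≡ 12 (mod 13).
    Then x = 0 + 7·12 = 84, valid modulo lcm(7, 13) = 91: x ≡ 84 (mod 91).
  Combine with x ≡ 0 (mod 3); new modulus lcm = 273.
    Write x = 84 + 91·t and substitute into x ≡ 0 (mod 3): 91·t ≡ 0 − 84 = -84 (mod 3).
    Reduce coefficients mod 3: 1·t ≡ 0 (mod 3).
    So t ≡ 0 (mod 3).
    Then x = 84 + 91·0 = 84, valid modulo lcm(91, 3) = 273: x ≡ 84 (mod 273).
  Combine with x ≡ 4 (mod 19); new modulus lcm = 5187.
    Write x = 84 + 273·t and substitute into x ≡ 4 (mod 19): 273·t ≡ 4 − 84 = -80 (mod 19).
    Reduce coefficients mod 19: 7·t ≡ 15 (mod 19).
    The inverse of 7 mod 19 is 11 (since 7·11 = 77 = 4·19 + 1), so t ≡ 11·15 = 165 ≡ 13 (mod 19).
    Then x = 84 + 273·13 = 3633, valid modulo lcm(273, 19) = 5187: x ≡ 3633 (mod 5187).
  Combine with x ≡ 6 (mod 8); new modulus lcm = 41496.
    Write x = 3633 + 5187·t and substitute into x ≡ 6 (mod 8): 5187·t ≡ 6 − 3633 = -3627 (mod 8).
    Reduce coefficients mod 8: 3·t ≡ 5 (mod 8).
    The inverse of 3 mod 8 is 3 (since 3·3 = 9 = 1·8 + 1), so t ≡ 3·5 = 15 ≡ 7 (mod 8).
    Then x = 3633 + 5187·7 = 39942, valid modulo lcm(5187, 8) = 41496: x ≡ 39942 (mod 41496).
Verify against each original: 39942 mod 7 = 0, 39942 mod 13 = 6, 39942 mod 3 = 0, 39942 mod 19 = 4, 39942 mod 8 = 6.

x ≡ 39942 (mod 41496).


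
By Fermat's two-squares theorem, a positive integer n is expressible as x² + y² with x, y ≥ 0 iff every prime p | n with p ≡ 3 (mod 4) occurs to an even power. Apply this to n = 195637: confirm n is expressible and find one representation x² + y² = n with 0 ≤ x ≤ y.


Step 1: Factor n = 195637 = 13 · 101 · 149.
Step 2: Check the mod-4 condition on each prime factor: 13 ≡ 1 (mod 4), exponent 1; 101 ≡ 1 (mod 4), exponent 1; 149 ≡ 1 (mod 4), exponent 1.
All primes ≡ 3 (mod 4) appear to even exponent (or don't appear), so by the two-squares theorem n IS expressible as a sum of two squares.
Step 3: Build a representation. Here n = 13 · 101 · 149 is a product of primes ≡ 1 (mod 4). Each prime p ≡ 1 (mod 4) is itself a sum of two squares; find a² by testing p − a² for a perfect square:
  13: 13 − 1² = 12, 13 − 2² = 9 = 3² ⇒ 13 = 2² + 3².
  101: 101 − 1² = 100 = 10² ⇒ 101 = 1² + 10².
  149: 149 − 1² = 148, 149 − 2² = 145, 149 − 3² = 140, 149 − 4² = 133, 149 − 5² = 124, 149 − 6² = 113, 149 − 7² = 100 = 10² ⇒ 149 = 7² + 10².
  Combine using the Brahmagupta–Fibonacci identity (a² + b²)(c² + d²) = (ac − bd)² + (ad + bc)² = (ac + bd)² + (ad − bc)²:
  13 · 101 = 1313: from (2² + 3²)(1² + 10²), take (2·1 − 3·10, 2·10 + 3·1) = (2 − 30, 20 + 3) = (-28, 23); dropping signs (only squares matter) gives (28, 23); check 28² + 23² = 784 + 529 = 1313 ✓.
  1313 · 149 = 195637: from (28² + 23²)(7² + 10²), take (28·7 − 23·10, 28·10 + 23·7) = (196 − 230, 280 + 161) = (-34, 441); dropping signs (only squares matter) gives (34, 441); check 34² + 441² = 1156 + 194481 = 195637 ✓.
Step 4: Order so x ≤ y and verify: 34² + 441² = 1156 + 194481 = 195637 = n. ✓

n = 195637 = 34² + 441² (one valid representation with x ≤ y).


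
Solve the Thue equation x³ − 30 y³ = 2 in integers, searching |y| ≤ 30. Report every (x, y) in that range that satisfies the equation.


The equation is x³ - 30y³ = 2. For fixed y, x³ = 30·y³ + 2, so a solution requires the RHS to be a perfect cube.
Strategy: iterate y from -30 to 30, compute RHS = 30·y³ + 2, and check whether it is a (positive or negative) perfect cube.
Check small values of y:
  y = 0: RHS = 2 is not a perfect cube.
  y = 1: RHS = 32 is not a perfect cube.
  y = -1: RHS = -28 is not a perfect cube.
  y = 2: RHS = 242 is not a perfect cube.
  y = -2: RHS = -238 is not a perfect cube.
  y = 3: RHS = 812 is not a perfect cube.
  y = -3: RHS = -808 is not a perfect cube.
Continuing the search up to |y| = 30 finds no solutions either.
No (x, y) in the scanned range satisfies the equation.

No integer solutions with |y| ≤ 30.


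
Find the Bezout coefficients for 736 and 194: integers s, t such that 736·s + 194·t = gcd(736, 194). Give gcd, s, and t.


Euclidean algorithm on (736, 194) — divide until remainder is 0:
  736 = 3 · 194 + 154
  194 = 1 · 154 + 40
  154 = 3 · 40 + 34
  40 = 1 · 34 + 6
  34 = 5 · 6 + 4
  6 = 1 · 4 + 2
  4 = 2 · 2 + 0
gcd(736, 194) = 2.
Track Bezout coefficients alongside the remainders: start with r₀ = 736 = a·1 + b·0 (s = 1, t = 0) and r₁ = 194 = a·0 + b·1 (s = 0, t = 1); each new remainder r_{k+1} = r_{k-1} − q_k·r_k inherits s_{k+1} = s_{k-1} − q_k·s_k, t_{k+1} = t_{k-1} − q_k·t_k, so r_k = a·s_k + b·t_k at every step:
  q = 3: r = 154, s = 1 − 3·0 = 1, t = 0 − 3·1 = -3  (check: 736·1 + 194·(-3) = 154)
  q = 1: r = 40, s = 0 − 1·1 = -1, t = 1 − 1·(-3) = 4  (check: 736·(-1) + 194·4 = 40)
  q = 3: r = 34, s = 1 − 3·(-1) = 4, t = -3 − 3·4 = -15  (check: 736·4 + 194·(-15) = 34)
  q = 1: r = 6, s = -1 − 1·4 = -5, t = 4 − 1·(-15) = 19  (check: 736·(-5) + 194·19 = 6)
  q = 5: r = 4, s = 4 − 5·(-5) = 29, t = -15 − 5·19 = -110  (check: 736·29 + 194·(-110) = 4)
  q = 1: r = 2, s = -5 − 1·29 = -34, t = 19 − 1·(-110) = 129  (check: 736·(-34) + 194·129 = 2)
The row with r = 2 (the gcd) gives the Bezout coefficients s = -34, t = 129.
Result: 736 · (-34) + 194 · (129) = 2.

gcd(736, 194) = 2; s = -34, t = 129 (check: 736·(-34) + 194·129 = 2).


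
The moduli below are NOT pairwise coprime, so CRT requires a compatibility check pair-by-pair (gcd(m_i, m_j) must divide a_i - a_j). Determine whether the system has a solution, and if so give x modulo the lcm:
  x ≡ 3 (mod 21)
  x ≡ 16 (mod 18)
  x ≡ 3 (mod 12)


Moduli 21, 18, 12 are not pairwise coprime, so CRT works modulo lcm(m_i) when all pairwise compatibility conditions hold.
Pairwise compatibility: gcd(m_i, m_j) must divide a_i - a_j for every pair.
Merge one congruence at a time:
  Start: x ≡ 3 (mod 21).
  Combine with x ≡ 16 (mod 18): gcd(21, 18) = 3, and 16 - 3 = 13 is NOT divisible by 3.
    ⇒ system is inconsistent (no integer solution).

No solution (the system is inconsistent).


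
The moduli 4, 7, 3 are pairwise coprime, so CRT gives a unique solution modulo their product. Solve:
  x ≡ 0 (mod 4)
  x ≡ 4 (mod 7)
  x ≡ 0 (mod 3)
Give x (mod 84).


Moduli 4, 7, 3 are pairwise coprime; by CRT there is a unique solution modulo M = 4 · 7 · 3 = 84.
Solve pairwise, accumulating the modulus:
  Start with x ≡ 0 (mod 4).
  Combine with x ≡ 4 (mod 7): since gcd(4, 7) = 1, we get a unique residue mod 28.
    Write x = 0 + 4·t and substitute into x ≡ 4 (mod 7): 4·t ≡ 4 − 0 = 4 (mod 7).
    The inverse of 4 mod 7 is 2 (since 4·2 = 8 = 1·7 + 1), so t ≡ 2·4 = 8 ≡ 1 (mod 7).
    Then x = 0 + 4·1 = 4, valid modulo lcm(4, 7) = 28: x ≡ 4 (mod 28).
  Combine with x ≡ 0 (mod 3): since gcd(28, 3) = 1, we get a unique residue mod 84.
    Write x = 4 + 28·t and substitute into x ≡ 0 (mod 3): 28·t ≡ 0 − 4 = -4 (mod 3).
    Reduce coefficients mod 3: 1·t ≡ 2 (mod 3).
    So t ≡ 2 (mod 3).
    Then x = 4 + 28·2 = 60, valid modulo lcm(28, 3) = 84: x ≡ 60 (mod 84).
Verify: 60 mod 4 = 0 ✓, 60 mod 7 = 4 ✓, 60 mod 3 = 0 ✓.

x ≡ 60 (mod 84).


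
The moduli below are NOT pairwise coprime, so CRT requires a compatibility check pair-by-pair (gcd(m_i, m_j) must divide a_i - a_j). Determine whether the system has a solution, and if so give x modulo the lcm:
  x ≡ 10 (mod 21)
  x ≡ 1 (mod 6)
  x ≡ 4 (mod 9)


Moduli 21, 6, 9 are not pairwise coprime, so CRT works modulo lcm(m_i) when all pairwise compatibility conditions hold.
Pairwise compatibility: gcd(m_i, m_j) must divide a_i - a_j for every pair.
Merge one congruence at a time:
  Start: x ≡ 10 (mod 21).
  Combine with x ≡ 1 (mod 6): gcd(21, 6) = 3; 1 - 10 = -9, which IS divisible by 3, so compatible.
    Write x = 10 + 21·t and substitute into x ≡ 1 (mod 6): 21·t ≡ 1 − 10 = -9 (mod 6).
    Divide the congruence (and modulus) by g = 3: 7·t ≡ -3 (mod 2).
    Reduce coefficients mod 2: 1·t ≡ 1 (mod 2).
    So t ≡ 1 (mod 2).
    Then x = 10 + 21·1 = 31, valid modulo lcm(21, 6) = 42: x ≡ 31 (mod 42).
  Combine with x ≡ 4 (mod 9): gcd(42, 9) = 3; 4 - 31 = -27, which IS divisible by 3, so compatible.
    Write x = 31 + 42·t and substitute into x ≡ 4 (mod 9): 42·t ≡ 4 − 31 = -27 (mod 9).
    Divide the congruence (and modulus) by g = 3: 14·t ≡ -9 (mod 3).
    Reduce coefficients mod 3: 2·t ≡ 0 (mod 3).
    The inverse of 2 mod 3 is 2 (since 2·2 = 4 = 1·3 + 1), so t ≡ 2·0 = 0 ≡ 0 (mod 3).
    Then x = 31 + 42·0 = 31, valid modulo lcm(42, 9) = 126: x ≡ 31 (mod 126).
Verify: 31 mod 21 = 10, 31 mod 6 = 1, 31 mod 9 = 4.

x ≡ 31 (mod 126).


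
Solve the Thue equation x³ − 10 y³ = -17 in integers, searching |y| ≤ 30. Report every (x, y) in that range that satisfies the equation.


The equation is x³ - 10y³ = -17. For fixed y, x³ = 10·y³ − 17, so a solution requires the RHS to be a perfect cube.
Strategy: iterate y from -30 to 30, compute RHS = 10·y³ − 17, and check whether it is a (positive or negative) perfect cube.
Check small values of y:
  y = 0: RHS = -17 is not a perfect cube.
  y = 1: RHS = -7 is not a perfect cube.
  y = -1: RHS = -27 = (-3)³ ⇒ x = -3 works.
  y = 2: RHS = 63 is not a perfect cube.
  y = -2: RHS = -97 is not a perfect cube.
  y = 3: RHS = 253 is not a perfect cube.
  y = -3: RHS = -287 is not a perfect cube.
Continuing the search up to |y| = 30 finds no further solutions beyond those listed.
Collected solutions: (-3, -1).

Solutions (with |y| ≤ 30): (-3, -1).


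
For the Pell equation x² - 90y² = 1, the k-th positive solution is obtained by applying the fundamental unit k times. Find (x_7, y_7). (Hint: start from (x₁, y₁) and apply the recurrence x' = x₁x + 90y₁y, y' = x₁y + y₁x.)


Step 1: Find the fundamental solution (x₁, y₁) of x² - 90y² = 1.
  Expand √90 as a continued fraction. a₀ = ⌊√90⌋ = 9; iterate m_{k+1} = d_k·a_k − m_k, d_{k+1} = (90 − m_{k+1}²)/d_k, a_{k+1} = ⌊(a₀ + m_{k+1})/d_{k+1}⌋ (starting m₀ = 0, d₀ = 1), with convergents p_k = a_k·p_{k-1} + p_{k-2}, q_k = a_k·q_{k-1} + q_{k-2} (p₋₁ = 1, q₋₁ = 0):
  k = 0: a₀ = 9; p₀/q₀ = 9/1; p₀² − 90·q₀² = 81 − 90 = -9.
  k = 1: m = 9, d = 9, a = ⌊(9 + 9)/9⌋ = 2; p/q = (2·9 + 1)/(2·1 + 0) = 19/2; p² − 90·q² = 361 − 360 = 1.
  The first convergent with p² − 90·q² = 1 gives the fundamental solution (x₁, y₁) = (19, 2).
Step 2: Apply the recurrence (x_{n+1}, y_{n+1}) = (x₁x_n + 90y₁y_n, x₁y_n + y₁x_n) repeatedly.
  From (x_1, y_1) = (19, 2): x_2 = 19·19 + 90·2·2 = 721; y_2 = 19·2 + 2·19 = 76.
  From (x_2, y_2) = (721, 76): x_3 = 19·721 + 90·2·76 = 27379; y_3 = 19·76 + 2·721 = 2886.
  From (x_3, y_3) = (27379, 2886): x_4 = 19·27379 + 90·2·2886 = 1039681; y_4 = 19·2886 + 2·27379 = 109592.
  From (x_4, y_4) = (1039681, 109592): x_5 = 19·1039681 + 90·2·109592 = 39480499; y_5 = 19·109592 + 2·1039681 = 4161610.
  From (x_5, y_5) = (39480499, 4161610): x_6 = 19·39480499 + 90·2·4161610 = 1499219281; y_6 = 19·4161610 + 2·39480499 = 158031588.
  From (x_6, y_6) = (1499219281, 158031588): x_7 = 19·1499219281 + 90·2·158031588 = 56930852179; y_7 = 19·158031588 + 2·1499219281 = 6001038734.
Step 3: Verify x_7² - 90·y_7² = 3241121929827149048041 - 3241121929827149048040 = 1 (should be 1). ✓

(x_1, y_1) = (19, 2); (x_7, y_7) = (56930852179, 6001038734).


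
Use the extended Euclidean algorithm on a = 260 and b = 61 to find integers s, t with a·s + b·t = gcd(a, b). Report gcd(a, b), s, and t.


Euclidean algorithm on (260, 61) — divide until remainder is 0:
  260 = 4 · 61 + 16
  61 = 3 · 16 + 13
  16 = 1 · 13 + 3
  13 = 4 · 3 + 1
  3 = 3 · 1 + 0
gcd(260, 61) = 1.
Track Bezout coefficients alongside the remainders: start with r₀ = 260 = a·1 + b·0 (s = 1, t = 0) and r₁ = 61 = a·0 + b·1 (s = 0, t = 1); each new remainder r_{k+1} = r_{k-1} − q_k·r_k inherits s_{k+1} = s_{k-1} − q_k·s_k, t_{k+1} = t_{k-1} − q_k·t_k, so r_k = a·s_k + b·t_k at every step:
  q = 4: r = 16, s = 1 − 4·0 = 1, t = 0 − 4·1 = -4  (check: 260·1 + 61·(-4) = 16)
  q = 3: r = 13, s = 0 − 3·1 = -3, t = 1 − 3·(-4) = 13  (check: 260·(-3) + 61·13 = 13)
  q = 1: r = 3, s = 1 − 1·(-3) = 4, t = -4 − 1·13 = -17  (check: 260·4 + 61·(-17) = 3)
  q = 4: r = 1, s = -3 − 4·4 = -19, t = 13 − 4·(-17) = 81  (check: 260·(-19) + 61·81 = 1)
The row with r = 1 (the gcd) gives the Bezout coefficients s = -19, t = 81.
Result: 260 · (-19) + 61 · (81) = 1.

gcd(260, 61) = 1; s = -19, t = 81 (check: 260·(-19) + 61·81 = 1).


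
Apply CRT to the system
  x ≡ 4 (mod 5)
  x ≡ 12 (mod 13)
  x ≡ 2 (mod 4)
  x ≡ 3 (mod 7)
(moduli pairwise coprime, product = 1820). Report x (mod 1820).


Product of moduli M = 5 · 13 · 4 · 7 = 1820.
Merge one congruence at a time:
  Start: x ≡ 4 (mod 5).
  Combine with x ≡ 12 (mod 13); new modulus lcm = 65.
    Write x = 4 + 5·t and substitute into x ≡ 12 (mod 13): 5·t ≡ 12 − 4 = 8 (mod 13).
    The inverse of 5 mod 13 is 8 (since 5·8 = 40 = 3·13 + 1), so t ≡ 8·8 = 64 ≡ 12 (mod 13).
    Then x = 4 + 5·12 = 64, valid modulo lcm(5, 13) = 65: x ≡ 64 (mod 65).
  Combine with x ≡ 2 (mod 4); new modulus lcm = 260.
    Write x = 64 + 65·t and substitute into x ≡ 2 (mod 4): 65·t ≡ 2 − 64 = -62 (mod 4).
    Reduce coefficients mod 4: 1·t ≡ 2 (mod 4).
    So t ≡ 2 (mod 4).
    Then x = 64 + 65·2 = 194, valid modulo lcm(65, 4) = 260: x ≡ 194 (mod 260).
  Combine with x ≡ 3 (mod 7); new modulus lcm = 1820.
    Write x = 194 + 260·t and substitute into x ≡ 3 (mod 7): 260·t ≡ 3 − 194 = -191 (mod 7).
    Reduce coefficients mod 7: 1·t ≡ 5 (mod 7).
    So t ≡ 5 (mod 7).
    Then x = 194 + 260·5 = 1494, valid modulo lcm(260, 7) = 1820: x ≡ 1494 (mod 1820).
Verify against each original: 1494 mod 5 = 4, 1494 mod 13 = 12, 1494 mod 4 = 2, 1494 mod 7 = 3.

x ≡ 1494 (mod 1820).


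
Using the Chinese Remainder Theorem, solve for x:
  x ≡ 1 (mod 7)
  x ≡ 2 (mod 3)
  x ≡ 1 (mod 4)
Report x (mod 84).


Moduli 7, 3, 4 are pairwise coprime; by CRT there is a unique solution modulo M = 7 · 3 · 4 = 84.
Solve pairwise, accumulating the modulus:
  Start with x ≡ 1 (mod 7).
  Combine with x ≡ 2 (mod 3): since gcd(7, 3) = 1, we get a unique residue mod 21.
    Write x = 1 + 7·t and substitute into x ≡ 2 (mod 3): 7·t ≡ 2 − 1 = 1 (mod 3).
    Reduce coefficients mod 3: 1·t ≡ 1 (mod 3).
    So t ≡ 1 (mod 3).
    Then x = 1 + 7·1 = 8, valid modulo lcm(7, 3) = 21: x ≡ 8 (mod 21).
  Combine with x ≡ 1 (mod 4): since gcd(21, 4) = 1, we get a unique residue mod 84.
    Write x = 8 + 21·t and substitute into x ≡ 1 (mod 4): 21·t ≡ 1 − 8 = -7 (mod 4).
    Reduce coefficients mod 4: 1·t ≡ 1 (mod 4).
    So t ≡ 1 (mod 4).
    Then x = 8 + 21·1 = 29, valid modulo lcm(21, 4) = 84: x ≡ 29 (mod 84).
Verify: 29 mod 7 = 1 ✓, 29 mod 3 = 2 ✓, 29 mod 4 = 1 ✓.

x ≡ 29 (mod 84).


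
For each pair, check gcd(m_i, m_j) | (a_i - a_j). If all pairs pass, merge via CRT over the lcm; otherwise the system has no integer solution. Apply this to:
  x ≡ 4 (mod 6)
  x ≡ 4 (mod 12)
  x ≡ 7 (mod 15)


Moduli 6, 12, 15 are not pairwise coprime, so CRT works modulo lcm(m_i) when all pairwise compatibility conditions hold.
Pairwise compatibility: gcd(m_i, m_j) must divide a_i - a_j for every pair.
Merge one congruence at a time:
  Start: x ≡ 4 (mod 6).
  Combine with x ≡ 4 (mod 12): gcd(6, 12) = 6; 4 - 4 = 0, which IS divisible by 6, so compatible.
    Write x = 4 + 6·t and substitute into x ≡ 4 (mod 12): 6·t ≡ 4 − 4 = 0 (mod 12).
    Divide the congruence (and modulus) by g = 6: 1·t ≡ 0 (mod 2).
    So t ≡ 0 (mod 2).
    Then x = 4 + 6·0 = 4, valid modulo lcm(6, 12) = 12: x ≡ 4 (mod 12).
  Combine with x ≡ 7 (mod 15): gcd(12, 15) = 3; 7 - 4 = 3, which IS divisible by 3, so compatible.
    Write x = 4 + 12·t and substitute into x ≡ 7 (mod 15): 12·t ≡ 7 − 4 = 3 (mod 15).
    Divide the congruence (and modulus) by g = 3: 4·t ≡ 1 (mod 5).
    The inverse of 4 mod 5 is 4 (since 4·4 = 16 = 3·5 + 1), so t ≡ 4·1 = 4 ≡ 4 (mod 5).
    Then x = 4 + 12·4 = 52, valid modulo lcm(12, 15) = 60: x ≡ 52 (mod 60).
Verify: 52 mod 6 = 4, 52 mod 12 = 4, 52 mod 15 = 7.

x ≡ 52 (mod 60).


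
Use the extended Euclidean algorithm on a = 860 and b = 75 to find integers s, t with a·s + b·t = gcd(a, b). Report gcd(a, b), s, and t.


Euclidean algorithm on (860, 75) — divide until remainder is 0:
  860 = 11 · 75 + 35
  75 = 2 · 35 + 5
  35 = 7 · 5 + 0
gcd(860, 75) = 5.
Track Bezout coefficients alongside the remainders: start with r₀ = 860 = a·1 + b·0 (s = 1, t = 0) and r₁ = 75 = a·0 + b·1 (s = 0, t = 1); each new remainder r_{k+1} = r_{k-1} − q_k·r_k inherits s_{k+1} = s_{k-1} − q_k·s_k, t_{k+1} = t_{k-1} − q_k·t_k, so r_k = a·s_k + b·t_k at every step:
  q = 11: r = 35, s = 1 − 11·0 = 1, t = 0 − 11·1 = -11  (check: 860·1 + 75·(-11) = 35)
  q = 2: r = 5, s = 0 − 2·1 = -2, t = 1 − 2·(-11) = 23  (check: 860·(-2) + 75·23 = 5)
The row with r = 5 (the gcd) gives the Bezout coefficients s = -2, t = 23.
Result: 860 · (-2) + 75 · (23) = 5.

gcd(860, 75) = 5; s = -2, t = 23 (check: 860·(-2) + 75·23 = 5).


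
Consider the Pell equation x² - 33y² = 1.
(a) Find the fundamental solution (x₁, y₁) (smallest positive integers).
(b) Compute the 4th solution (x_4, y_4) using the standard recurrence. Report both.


Step 1: Find the fundamental solution (x₁, y₁) of x² - 33y² = 1.
  Expand √33 as a continued fraction. a₀ = ⌊√33⌋ = 5; iterate m_{k+1} = d_k·a_k − m_k, d_{k+1} = (33 − m_{k+1}²)/d_k, a_{k+1} = ⌊(a₀ + m_{k+1})/d_{k+1}⌋ (starting m₀ = 0, d₀ = 1), with convergents p_k = a_k·p_{k-1} + p_{k-2}, q_k = a_k·q_{k-1} + q_{k-2} (p₋₁ = 1, q₋₁ = 0):
  k = 0: a₀ = 5; p₀/q₀ = 5/1; p₀² − 33·q₀² = 25 − 33 = -8.
  k = 1: m = 5, d = 8, a = ⌊(5 + 5)/8⌋ = 1; p/q = (1·5 + 1)/(1·1 + 0) = 6/1; p² − 33·q² = 36 − 33 = 3.
  k = 2: m = 3, d = 3, a = ⌊(5 + 3)/3⌋ = 2; p/q = (2·6 + 5)/(2·1 + 1) = 17/3; p² − 33·q² = 289 − 297 = -8.
  k = 3: m = 3, d = 8, a = ⌊(5 + 3)/8⌋ = 1; p/q = (1·17 + 6)/(1·3 + 1) = 23/4; p² − 33·q² = 529 − 528 = 1.
  The first convergent with p² − 33·q² = 1 gives the fundamental solution (x₁, y₁) = (23, 4).
Step 2: Apply the recurrence (x_{n+1}, y_{n+1}) = (x₁x_n + 33y₁y_n, x₁y_n + y₁x_n) repeatedly.
  From (x_1, y_1) = (23, 4): x_2 = 23·23 + 33·4·4 = 1057; y_2 = 23·4 + 4·23 = 184.
  From (x_2, y_2) = (1057, 184): x_3 = 23·1057 + 33·4·184 = 48599; y_3 = 23·184 + 4·1057 = 8460.
  From (x_3, y_3) = (48599, 8460): x_4 = 23·48599 + 33·4·8460 = 2234497; y_4 = 23·8460 + 4·48599 = 388976.
Step 3: Verify x_4² - 33·y_4² = 4992976843009 - 4992976843008 = 1 (should be 1). ✓

(x_1, y_1) = (23, 4); (x_4, y_4) = (2234497, 388976).


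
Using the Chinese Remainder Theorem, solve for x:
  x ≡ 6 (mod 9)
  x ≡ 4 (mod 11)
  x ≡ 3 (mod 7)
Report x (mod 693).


Moduli 9, 11, 7 are pairwise coprime; by CRT there is a unique solution modulo M = 9 · 11 · 7 = 693.
Solve pairwise, accumulating the modulus:
  Start with x ≡ 6 (mod 9).
  Combine with x ≡ 4 (mod 11): since gcd(9, 11) = 1, we get a unique residue mod 99.
    Write x = 6 + 9·t and substitute into x ≡ 4 (mod 11): 9·t ≡ 4 − 6 = -2 (mod 11).
    Reduce coefficients mod 11: 9·t ≡ 9 (mod 11).
    The inverse of 9 mod 11 is 5 (since 9·5 = 45 = 4·11 + 1), so t ≡ 5·9 = 45 ≡ 1 (mod 11).
    Then x = 6 + 9·1 = 15, valid modulo lcm(9, 11) = 99: x ≡ 15 (mod 99).
  Combine with x ≡ 3 (mod 7): since gcd(99, 7) = 1, we get a unique residue mod 693.
    Write x = 15 + 99·t and substitute into x ≡ 3 (mod 7): 99·t ≡ 3 − 15 = -12 (mod 7).
    Reduce coefficients mod 7: 1·t ≡ 2 (mod 7).
    So t ≡ 2 (mod 7).
    Then x = 15 + 99·2 = 213, valid modulo lcm(99, 7) = 693: x ≡ 213 (mod 693).
Verify: 213 mod 9 = 6 ✓, 213 mod 11 = 4 ✓, 213 mod 7 = 3 ✓.

x ≡ 213 (mod 693).


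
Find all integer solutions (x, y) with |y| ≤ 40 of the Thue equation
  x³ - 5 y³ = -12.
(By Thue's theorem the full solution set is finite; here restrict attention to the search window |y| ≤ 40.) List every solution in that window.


The equation is x³ - 5y³ = -12. For fixed y, x³ = 5·y³ − 12, so a solution requires the RHS to be a perfect cube.
Strategy: iterate y from -40 to 40, compute RHS = 5·y³ − 12, and check whether it is a (positive or negative) perfect cube.
Check small values of y:
  y = 0: RHS = -12 is not a perfect cube.
  y = 1: RHS = -7 is not a perfect cube.
  y = -1: RHS = -17 is not a perfect cube.
  y = 2: RHS = 28 is not a perfect cube.
  y = -2: RHS = -52 is not a perfect cube.
  y = 3: RHS = 123 is not a perfect cube.
  y = -3: RHS = -147 is not a perfect cube.
Continuing the search up to |y| = 40 finds no solutions either.
No (x, y) in the scanned range satisfies the equation.

No integer solutions with |y| ≤ 40.


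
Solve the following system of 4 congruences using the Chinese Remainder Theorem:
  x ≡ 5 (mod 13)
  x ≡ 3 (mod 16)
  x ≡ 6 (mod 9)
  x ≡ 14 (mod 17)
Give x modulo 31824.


Product of moduli M = 13 · 16 · 9 · 17 = 31824.
Merge one congruence at a time:
  Start: x ≡ 5 (mod 13).
  Combine with x ≡ 3 (mod 16); new modulus lcm = 208.
    Write x = 5 + 13·t and substitute into x ≡ 3 (mod 16): 13·t ≡ 3 − 5 = -2 (mod 16).
    Reduce coefficients mod 16: 13·t ≡ 14 (mod 16).
    The inverse of 13 mod 16 is 5 (since 13·5 = 65 = 4·16 + 1), so t ≡ 5·14 = 70 ≡ 6 (mod 16).
    Then x = 5 + 13·6 = 83, valid modulo lcm(13, 16) = 208: x ≡ 83 (mod 208).
  Combine with x ≡ 6 (mod 9); new modulus lcm = 1872.
    Write x = 83 + 208·t and substitute into x ≡ 6 (mod 9): 208·t ≡ 6 − 83 = -77 (mod 9).
    Reduce coefficients mod 9: 1·t ≡ 4 (mod 9).
    So t ≡ 4 (mod 9).
    Then x = 83 + 208·4 = 915, valid modulo lcm(208, 9) = 1872: x ≡ 915 (mod 1872).
  Combine with x ≡ 14 (mod 17); new modulus lcm = 31824.
    Write x = 915 + 1872·t and substitute into x ≡ 14 (mod 17): 1872·t ≡ 14 − 915 = -901 (mod 17).
    Reduce coefficients mod 17: 2·t ≡ 0 (mod 17).
    The inverse of 2 mod 17 is 9 (since 2·9 = 18 = 1·17 + 1), so t ≡ 9·0 = 0 ≡ 0 (mod 17).
    Then x = 915 + 1872·0 = 915, valid modulo lcm(1872, 17) = 31824: x ≡ 915 (mod 31824).
Verify against each original: 915 mod 13 = 5, 915 mod 16 = 3, 915 mod 9 = 6, 915 mod 17 = 14.

x ≡ 915 (mod 31824).


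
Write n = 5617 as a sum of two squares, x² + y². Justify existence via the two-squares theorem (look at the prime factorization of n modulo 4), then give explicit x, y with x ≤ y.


Step 1: Factor n = 5617 = 41 · 137.
Step 2: Check the mod-4 condition on each prime factor: 41 ≡ 1 (mod 4), exponent 1; 137 ≡ 1 (mod 4), exponent 1.
All primes ≡ 3 (mod 4) appear to even exponent (or don't appear), so by the two-squares theorem n IS expressible as a sum of two squares.
Step 3: Build a representation. Here n = 41 · 137 is a product of primes ≡ 1 (mod 4). Each prime p ≡ 1 (mod 4) is itself a sum of two squares; find a² by testing p − a² for a perfect square:
  41: 41 − 1² = 40, 41 − 2² = 37, 41 − 3² = 32, 41 − 4² = 25 = 5² ⇒ 41 = 4² + 5².
  137: 137 − 1² = 136, 137 − 2² = 133, 137 − 3² = 128, 137 − 4² = 121 = 11² ⇒ 137 = 4² + 11².
  Combine using the Brahmagupta–Fibonacci identity (a² + b²)(c² + d²) = (ac − bd)² + (ad + bc)² = (ac + bd)² + (ad − bc)²:
  41 · 137 = 5617: from (4² + 5²)(4² + 11²), take (4·4 − 5·11, 4·11 + 5·4) = (16 − 55, 44 + 20) = (-39, 64); dropping signs (only squares matter) gives (39, 64); check 39² + 64² = 1521 + 4096 = 5617 ✓.
Step 4: Order so x ≤ y and verify: 39² + 64² = 1521 + 4096 = 5617 = n. ✓

n = 5617 = 39² + 64² (one valid representation with x ≤ y).


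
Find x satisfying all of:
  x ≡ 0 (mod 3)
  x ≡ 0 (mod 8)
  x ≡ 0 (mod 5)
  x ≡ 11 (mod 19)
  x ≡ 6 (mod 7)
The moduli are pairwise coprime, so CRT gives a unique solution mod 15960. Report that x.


Product of moduli M = 3 · 8 · 5 · 19 · 7 = 15960.
Merge one congruence at a time:
  Start: x ≡ 0 (mod 3).
  Combine with x ≡ 0 (mod 8); new modulus lcm = 24.
    Write x = 0 + 3·t and substitute into x ≡ 0 (mod 8): 3·t ≡ 0 − 0 = 0 (mod 8).
    The inverse of 3 mod 8 is 3 (since 3·3 = 9 = 1·8 + 1), so t ≡ 3·0 = 0 ≡ 0 (mod 8).
    Then x = 0 + 3·0 = 0, valid modulo lcm(3, 8) = 24: x ≡ 0 (mod 24).
  Combine with x ≡ 0 (mod 5); new modulus lcm = 120.
    Write x = 0 + 24·t and substitute into x ≡ 0 (mod 5): 24·t ≡ 0 − 0 = 0 (mod 5).
    Reduce coefficients mod 5: 4·t ≡ 0 (mod 5).
    The inverse of 4 mod 5 is 4 (since 4·4 = 16 = 3·5 + 1), so t ≡ 4·0 = 0 ≡ 0 (mod 5).
    Then x = 0 + 24·0 = 0, valid modulo lcm(24, 5) = 120: x ≡ 0 (mod 120).
  Combine with x ≡ 11 (mod 19); new modulus lcm = 2280.
    Write x = 0 + 120·t and substitute into x ≡ 11 (mod 19): 120·t ≡ 11 − 0 = 11 (mod 19).
    Reduce coefficients mod 19: 6·t ≡ 11 (mod 19).
    The inverse of 6 mod 19 is 16 (since 6·16 = 96 = 5·19 + 1), so t ≡ 16·11 = 176 ≡ 5 (mod 19).
    Then x = 0 + 120·5 = 600, valid modulo lcm(120, 19) = 2280: x ≡ 600 (mod 2280).
  Combine with x ≡ 6 (mod 7); new modulus lcm = 15960.
    Write x = 600 + 2280·t and substitute into x ≡ 6 (mod 7): 2280·t ≡ 6 − 600 = -594 (mod 7).
    Reduce coefficients mod 7: 5·t ≡ 1 (mod 7).
    The inverse of 5 mod 7 is 3 (since 5·3 = 15 = 2·7 + 1), so t ≡ 3·1 = 3 ≡ 3 (mod 7).
    Then x = 600 + 2280·3 = 7440, valid modulo lcm(2280, 7) = 15960: x ≡ 7440 (mod 15960).
Verify against each original: 7440 mod 3 = 0, 7440 mod 8 = 0, 7440 mod 5 = 0, 7440 mod 19 = 11, 7440 mod 7 = 6.

x ≡ 7440 (mod 15960).


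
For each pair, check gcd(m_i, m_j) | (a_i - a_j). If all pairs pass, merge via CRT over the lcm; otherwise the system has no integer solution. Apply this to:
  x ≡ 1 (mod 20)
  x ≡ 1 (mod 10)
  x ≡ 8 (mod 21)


Moduli 20, 10, 21 are not pairwise coprime, so CRT works modulo lcm(m_i) when all pairwise compatibility conditions hold.
Pairwise compatibility: gcd(m_i, m_j) must divide a_i - a_j for every pair.
Merge one congruence at a time:
  Start: x ≡ 1 (mod 20).
  Combine with x ≡ 1 (mod 10): gcd(20, 10) = 10; 1 - 1 = 0, which IS divisible by 10, so compatible.
    Write x = 1 + 20·t and substitute into x ≡ 1 (mod 10): 20·t ≡ 1 − 1 = 0 (mod 10).
    Divide the congruence (and modulus) by g = 10: 2·t ≡ 0 (mod 1).
    Modulo 1 every t works; take t = 0.
    Then x = 1 + 20·0 = 1, valid modulo lcm(20, 10) = 20: x ≡ 1 (mod 20).
  Combine with x ≡ 8 (mod 21): gcd(20, 21) = 1; 8 - 1 = 7, which IS divisible by 1, so compatible.
    Write x = 1 + 20·t and substitute into x ≡ 8 (mod 21): 20·t ≡ 8 − 1 = 7 (mod 21).
    The inverse of 20 mod 21 is 20 (since 20·20 = 400 = 19·21 + 1), so t ≡ 20·7 = 140 ≡ 14 (mod 21).
    Then x = 1 + 20·14 = 281, valid modulo lcm(20, 21) = 420: x ≡ 281 (mod 420).
Verify: 281 mod 20 = 1, 281 mod 10 = 1, 281 mod 21 = 8.

x ≡ 281 (mod 420).


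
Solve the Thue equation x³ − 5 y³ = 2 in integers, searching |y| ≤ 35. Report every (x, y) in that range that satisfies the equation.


The equation is x³ - 5y³ = 2. For fixed y, x³ = 5·y³ + 2, so a solution requires the RHS to be a perfect cube.
Strategy: iterate y from -35 to 35, compute RHS = 5·y³ + 2, and check whether it is a (positive or negative) perfect cube.
Check small values of y:
  y = 0: RHS = 2 is not a perfect cube.
  y = 1: RHS = 7 is not a perfect cube.
  y = -1: RHS = -3 is not a perfect cube.
  y = 2: RHS = 42 is not a perfect cube.
  y = -2: RHS = -38 is not a perfect cube.
  y = 3: RHS = 137 is not a perfect cube.
  y = -3: RHS = -133 is not a perfect cube.
Continuing the search up to |y| = 35 finds no solutions either.
No (x, y) in the scanned range satisfies the equation.

No integer solutions with |y| ≤ 35.


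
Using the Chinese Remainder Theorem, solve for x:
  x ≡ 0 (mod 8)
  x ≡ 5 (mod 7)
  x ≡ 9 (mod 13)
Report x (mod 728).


Moduli 8, 7, 13 are pairwise coprime; by CRT there is a unique solution modulo M = 8 · 7 · 13 = 728.
Solve pairwise, accumulating the modulus:
  Start with x ≡ 0 (mod 8).
  Combine with x ≡ 5 (mod 7): since gcd(8, 7) = 1, we get a unique residue mod 56.
    Write x = 0 + 8·t and substitute into x ≡ 5 (mod 7): 8·t ≡ 5 − 0 = 5 (mod 7).
    Reduce coefficients mod 7: 1·t ≡ 5 (mod 7).
    So t ≡ 5 (mod 7).
    Then x = 0 + 8·5 = 40, valid modulo lcm(8, 7) = 56: x ≡ 40 (mod 56).
  Combine with x ≡ 9 (mod 13): since gcd(56, 13) = 1, we get a unique residue mod 728.
    Write x = 40 + 56·t and substitute into x ≡ 9 (mod 13): 56·t ≡ 9 − 40 = -31 (mod 13).
    Reduce coefficients mod 13: 4·t ≡ 8 (mod 13).
    The inverse of 4 mod 13 is 10 (since 4·10 = 40 = 3·13 + 1), so t ≡ 10·8 = 80 ≡ 2 (mod 13).
    Then x = 40 + 56·2 = 152, valid modulo lcm(56, 13) = 728: x ≡ 152 (mod 728).
Verify: 152 mod 8 = 0 ✓, 152 mod 7 = 5 ✓, 152 mod 13 = 9 ✓.

x ≡ 152 (mod 728).


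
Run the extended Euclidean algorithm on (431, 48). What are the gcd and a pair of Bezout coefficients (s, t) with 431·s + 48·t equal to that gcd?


Euclidean algorithm on (431, 48) — divide until remainder is 0:
  431 = 8 · 48 + 47
  48 = 1 · 47 + 1
  47 = 47 · 1 + 0
gcd(431, 48) = 1.
Track Bezout coefficients alongside the remainders: start with r₀ = 431 = a·1 + b·0 (s = 1, t = 0) and r₁ = 48 = a·0 + b·1 (s = 0, t = 1); each new remainder r_{k+1} = r_{k-1} − q_k·r_k inherits s_{k+1} = s_{k-1} − q_k·s_k, t_{k+1} = t_{k-1} − q_k·t_k, so r_k = a·s_k + b·t_k at every step:
  q = 8: r = 47, s = 1 − 8·0 = 1, t = 0 − 8·1 = -8  (check: 431·1 + 48·(-8) = 47)
  q = 1: r = 1, s = 0 − 1·1 = -1, t = 1 − 1·(-8) = 9  (check: 431·(-1) + 48·9 = 1)
The row with r = 1 (the gcd) gives the Bezout coefficients s = -1, t = 9.
Result: 431 · (-1) + 48 · (9) = 1.

gcd(431, 48) = 1; s = -1, t = 9 (check: 431·(-1) + 48·9 = 1).


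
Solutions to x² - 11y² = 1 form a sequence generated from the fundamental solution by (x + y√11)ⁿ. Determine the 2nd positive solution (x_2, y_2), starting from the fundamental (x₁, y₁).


Step 1: Find the fundamental solution (x₁, y₁) of x² - 11y² = 1.
  Expand √11 as a continued fraction. a₀ = ⌊√11⌋ = 3; iterate m_{k+1} = d_k·a_k − m_k, d_{k+1} = (11 − m_{k+1}²)/d_k, a_{k+1} = ⌊(a₀ + m_{k+1})/d_{k+1}⌋ (starting m₀ = 0, d₀ = 1), with convergents p_k = a_k·p_{k-1} + p_{k-2}, q_k = a_k·q_{k-1} + q_{k-2} (p₋₁ = 1, q₋₁ = 0):
  k = 0: a₀ = 3; p₀/q₀ = 3/1; p₀² − 11·q₀² = 9 − 11 = -2.
  k = 1: m = 3, d = 2, a = ⌊(3 + 3)/2⌋ = 3; p/q = (3·3 + 1)/(3·1 + 0) = 10/3; p² − 11·q² = 100 − 99 = 1.
  The first convergent with p² − 11·q² = 1 gives the fundamental solution (x₁, y₁) = (10, 3).
Step 2: Apply the recurrence (x_{n+1}, y_{n+1}) = (x₁x_n + 11y₁y_n, x₁y_n + y₁x_n) repeatedly.
  From (x_1, y_1) = (10, 3): x_2 = 10·10 + 11·3·3 = 199; y_2 = 10·3 + 3·10 = 60.
Step 3: Verify x_2² - 11·y_2² = 39601 - 39600 = 1 (should be 1). ✓

(x_1, y_1) = (10, 3); (x_2, y_2) = (199, 60).


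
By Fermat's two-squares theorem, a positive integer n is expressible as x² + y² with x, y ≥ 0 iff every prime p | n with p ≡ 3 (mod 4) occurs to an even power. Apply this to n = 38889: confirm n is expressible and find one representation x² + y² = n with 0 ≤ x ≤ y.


Step 1: Factor n = 38889 = 3^2 · 29 · 149.
Step 2: Check the mod-4 condition on each prime factor: 3 ≡ 3 (mod 4), exponent 2 (must be even); 29 ≡ 1 (mod 4), exponent 1; 149 ≡ 1 (mod 4), exponent 1.
All primes ≡ 3 (mod 4) appear to even exponent (or don't appear), so by the two-squares theorem n IS expressible as a sum of two squares.
Step 3: Build a representation. Group n = k² · m with k = 3 and m = 29 · 149 = 4321 (a product of primes ≡ 1 (mod 4)); a representation of m scales to one of n via (k·x)² + (k·y)² = k²(x² + y²). Each prime p ≡ 1 (mod 4) is itself a sum of two squares; find a² by testing p − a² for a perfect square:
  29: 29 − 1² = 28, 29 − 2² = 25 = 5² ⇒ 29 = 2² + 5².
  149: 149 − 1² = 148, 149 − 2² = 145, 149 − 3² = 140, 149 − 4² = 133, 149 − 5² = 124, 149 − 6² = 113, 149 − 7² = 100 = 10² ⇒ 149 = 7² + 10².
  Combine using the Brahmagupta–Fibonacci identity (a² + b²)(c² + d²) = (ac − bd)² + (ad + bc)² = (ac + bd)² + (ad − bc)²:
  29 · 149 = 4321: from (2² + 5²)(7² + 10²), take (2·7 − 5·10, 2·10 + 5·7) = (14 − 50, 20 + 35) = (-36, 55); dropping signs (only squares matter) gives (36, 55); check 36² + 55² = 1296 + 3025 = 4321 ✓.
  Scale by k = 3: (3·36, 3·55) = (108, 165).
Step 4: Order so x ≤ y and verify: 108² + 165² = 11664 + 27225 = 38889 = n. ✓

n = 38889 = 108² + 165² (one valid representation with x ≤ y).


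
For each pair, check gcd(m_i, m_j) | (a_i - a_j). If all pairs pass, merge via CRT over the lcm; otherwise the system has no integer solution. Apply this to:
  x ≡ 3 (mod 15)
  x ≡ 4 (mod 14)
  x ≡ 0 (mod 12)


Moduli 15, 14, 12 are not pairwise coprime, so CRT works modulo lcm(m_i) when all pairwise compatibility conditions hold.
Pairwise compatibility: gcd(m_i, m_j) must divide a_i - a_j for every pair.
Merge one congruence at a time:
  Start: x ≡ 3 (mod 15).
  Combine with x ≡ 4 (mod 14): gcd(15, 14) = 1; 4 - 3 = 1, which IS divisible by 1, so compatible.
    Write x = 3 + 15·t and substitute into x ≡ 4 (mod 14): 15·t ≡ 4 − 3 = 1 (mod 14).
    Reduce coefficients mod 14: 1·t ≡ 1 (mod 14).
    So t ≡ 1 (mod 14).
    Then x = 3 + 15·1 = 18, valid modulo lcm(15, 14) = 210: x ≡ 18 (mod 210).
  Combine with x ≡ 0 (mod 12): gcd(210, 12) = 6; 0 - 18 = -18, which IS divisible by 6, so compatible.
    Write x = 18 + 210·t and substitute into x ≡ 0 (mod 12): 210·t ≡ 0 − 18 = -18 (mod 12).
    Divide the congruence (and modulus) by g = 6: 35·t ≡ -3 (mod 2).
    Reduce coefficients mod 2: 1·t ≡ 1 (mod 2).
    So t ≡ 1 (mod 2).
    Then x = 18 + 210·1 = 228, valid modulo lcm(210, 12) = 420: x ≡ 228 (mod 420).
Verify: 228 mod 15 = 3, 228 mod 14 = 4, 228 mod 12 = 0.

x ≡ 228 (mod 420).


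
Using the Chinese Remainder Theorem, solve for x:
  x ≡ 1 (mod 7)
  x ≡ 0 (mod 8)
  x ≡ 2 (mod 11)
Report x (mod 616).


Moduli 7, 8, 11 are pairwise coprime; by CRT there is a unique solution modulo M = 7 · 8 · 11 = 616.
Solve pairwise, accumulating the modulus:
  Start with x ≡ 1 (mod 7).
  Combine with x ≡ 0 (mod 8): since gcd(7, 8) = 1, we get a unique residue mod 56.
    Write x = 1 + 7·t and substitute into x ≡ 0 (mod 8): 7·t ≡ 0 − 1 = -1 (mod 8).
    Reduce coefficients mod 8: 7·t ≡ 7 (mod 8).
    The inverse of 7 mod 8 is 7 (since 7·7 = 49 = 6·8 + 1), so t ≡ 7·7 = 49 ≡ 1 (mod 8).
    Then x = 1 + 7·1 = 8, valid modulo lcm(7, 8) = 56: x ≡ 8 (mod 56).
  Combine with x ≡ 2 (mod 11): since gcd(56, 11) = 1, we get a unique residue mod 616.
    Write x = 8 + 56·t and substitute into x ≡ 2 (mod 11): 56·t ≡ 2 − 8 = -6 (mod 11).
    Reduce coefficients mod 11: 1·t ≡ 5 (mod 11).
    So t ≡ 5 (mod 11).
    Then x = 8 + 56·5 = 288, valid modulo lcm(56, 11) = 616: x ≡ 288 (mod 616).
Verify: 288 mod 7 = 1 ✓, 288 mod 8 = 0 ✓, 288 mod 11 = 2 ✓.

x ≡ 288 (mod 616).


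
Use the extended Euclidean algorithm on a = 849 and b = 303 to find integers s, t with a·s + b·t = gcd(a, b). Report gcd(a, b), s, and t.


Euclidean algorithm on (849, 303) — divide until remainder is 0:
  849 = 2 · 303 + 243
  303 = 1 · 243 + 60
  243 = 4 · 60 + 3
  60 = 20 · 3 + 0
gcd(849, 303) = 3.
Track Bezout coefficients alongside the remainders: start with r₀ = 849 = a·1 + b·0 (s = 1, t = 0) and r₁ = 303 = a·0 + b·1 (s = 0, t = 1); each new remainder r_{k+1} = r_{k-1} − q_k·r_k inherits s_{k+1} = s_{k-1} − q_k·s_k, t_{k+1} = t_{k-1} − q_k·t_k, so r_k = a·s_k + b·t_k at every step:
  q = 2: r = 243, s = 1 − 2·0 = 1, t = 0 − 2·1 = -2  (check: 849·1 + 303·(-2) = 243)
  q = 1: r = 60, s = 0 − 1·1 = -1, t = 1 − 1·(-2) = 3  (check: 849·(-1) + 303·3 = 60)
  q = 4: r = 3, s = 1 − 4·(-1) = 5, t = -2 − 4·3 = -14  (check: 849·5 + 303·(-14) = 3)
The row with r = 3 (the gcd) gives the Bezout coefficients s = 5, t = -14.
Result: 849 · (5) + 303 · (-14) = 3.

gcd(849, 303) = 3; s = 5, t = -14 (check: 849·5 + 303·(-14) = 3).
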